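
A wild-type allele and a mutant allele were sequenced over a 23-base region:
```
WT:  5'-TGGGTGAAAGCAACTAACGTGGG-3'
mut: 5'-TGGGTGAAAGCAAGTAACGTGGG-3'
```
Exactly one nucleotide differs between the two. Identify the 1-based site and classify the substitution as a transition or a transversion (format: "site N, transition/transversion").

The sequences differ only at site 14: C→G (pyrimidine→purine), a transversion.

site 14, transversion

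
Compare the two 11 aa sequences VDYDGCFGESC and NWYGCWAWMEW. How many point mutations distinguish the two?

Comparing position by position, 10 positions differ: 1 (V/N), 2 (D/W), 4 (D/G), 5 (G/C), 6 (C/W), 7 (F/A), 8 (G/W), 9 (E/M), 10 (S/E), 11 (C/W).

10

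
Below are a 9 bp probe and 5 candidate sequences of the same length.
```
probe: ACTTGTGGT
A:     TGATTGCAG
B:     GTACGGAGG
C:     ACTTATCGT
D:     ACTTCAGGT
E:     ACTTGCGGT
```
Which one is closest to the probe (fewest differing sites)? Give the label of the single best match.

Hamming distances to probe — A: 8; B: 7; C: 2; D: 2; E: 1.
Smallest is E with 1 mismatch.

E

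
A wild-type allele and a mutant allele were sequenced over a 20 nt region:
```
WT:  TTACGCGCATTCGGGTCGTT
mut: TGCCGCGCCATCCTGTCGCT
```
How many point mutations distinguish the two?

Mismatches (1-based): site 2: T→G; site 3: A→C; site 9: A→C; site 10: T→A; site 13: G→C; site 14: G→T; site 19: T→C.

7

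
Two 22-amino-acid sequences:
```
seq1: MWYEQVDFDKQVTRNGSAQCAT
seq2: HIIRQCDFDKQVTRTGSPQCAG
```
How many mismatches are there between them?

Comparing position by position, 8 residues differ: 1 (M/H), 2 (W/I), 3 (Y/I), 4 (E/R), 6 (V/C), 15 (N/T), 18 (A/P), 22 (T/G).

8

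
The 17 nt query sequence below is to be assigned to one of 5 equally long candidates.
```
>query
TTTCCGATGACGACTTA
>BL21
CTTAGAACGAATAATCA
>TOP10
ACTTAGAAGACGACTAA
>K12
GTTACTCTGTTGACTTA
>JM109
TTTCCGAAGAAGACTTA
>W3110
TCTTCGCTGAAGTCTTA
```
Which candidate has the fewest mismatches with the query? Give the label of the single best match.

JM109

BL21 differs at 9 positions; TOP10 differs at 6 positions; K12 differs at 6 positions; JM109 differs at 2 positions; W3110 differs at 5 positions. The closest is JM109.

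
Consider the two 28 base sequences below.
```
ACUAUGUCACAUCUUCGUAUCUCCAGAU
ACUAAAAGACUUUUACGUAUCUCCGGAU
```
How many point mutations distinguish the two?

The sequences differ at sites 5, 6, 7, 8, 11, 13, 15, 25 (1-based) — 8 in total.

8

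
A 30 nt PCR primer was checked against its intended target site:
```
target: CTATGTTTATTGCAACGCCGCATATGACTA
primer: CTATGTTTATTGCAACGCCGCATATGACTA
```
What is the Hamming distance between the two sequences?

0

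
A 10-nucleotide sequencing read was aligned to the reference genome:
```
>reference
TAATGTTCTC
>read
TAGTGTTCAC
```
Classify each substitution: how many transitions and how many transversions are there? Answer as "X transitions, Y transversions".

Mismatches (1-based):
site 3: A→G (purine→purine, transition)
site 9: T→A (pyrimidine→purine, transversion)

1 transition, 1 transversion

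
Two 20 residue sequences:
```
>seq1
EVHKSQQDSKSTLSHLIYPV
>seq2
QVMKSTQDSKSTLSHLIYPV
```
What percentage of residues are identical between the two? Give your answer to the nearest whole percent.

85%

3 positions differ (1, 3, 6), so 17 of 20 match: 17/20 = 85%.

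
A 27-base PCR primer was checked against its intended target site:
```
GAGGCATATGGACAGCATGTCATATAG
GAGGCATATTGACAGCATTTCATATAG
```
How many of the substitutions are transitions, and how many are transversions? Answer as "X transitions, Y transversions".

0 transitions, 2 transversions

Mismatches (1-based):
base 10: G→T (purine→pyrimidine, transversion)
base 19: G→T (purine→pyrimidine, transversion)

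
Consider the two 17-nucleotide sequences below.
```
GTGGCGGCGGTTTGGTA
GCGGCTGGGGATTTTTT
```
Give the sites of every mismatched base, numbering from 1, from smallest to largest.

Differences at site 2 (T→C), site 6 (G→T), site 8 (C→G), site 11 (T→A), site 14 (G→T), site 15 (G→T), site 17 (A→T).

2, 6, 8, 11, 14, 15, 17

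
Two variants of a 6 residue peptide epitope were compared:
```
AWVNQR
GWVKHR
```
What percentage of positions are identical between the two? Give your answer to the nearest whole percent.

50%

Mismatches at positions 1, 4, 5 (1-based): 3 of 6.
Identical positions: 3/6 = 50% → 50%.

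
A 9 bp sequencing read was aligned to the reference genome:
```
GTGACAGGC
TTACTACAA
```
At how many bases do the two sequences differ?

Comparing position by position, 7 bases differ: 1 (G/T), 3 (G/A), 4 (A/C), 5 (C/T), 7 (G/C), 8 (G/A), 9 (C/A).

7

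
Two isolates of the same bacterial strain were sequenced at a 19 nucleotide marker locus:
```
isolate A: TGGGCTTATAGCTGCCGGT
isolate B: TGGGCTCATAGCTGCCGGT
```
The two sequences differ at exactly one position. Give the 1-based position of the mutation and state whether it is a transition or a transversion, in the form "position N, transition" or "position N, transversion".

The sequences differ only at position 7: T→C (pyrimidine→pyrimidine), a transition.

position 7, transition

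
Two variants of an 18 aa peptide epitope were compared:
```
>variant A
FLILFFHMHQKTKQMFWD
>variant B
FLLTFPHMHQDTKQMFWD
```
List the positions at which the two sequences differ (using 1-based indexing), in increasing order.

3, 4, 6, 11

Scanning 1-based: 3: I/L; 4: L/T; 6: F/P; 11: K/D.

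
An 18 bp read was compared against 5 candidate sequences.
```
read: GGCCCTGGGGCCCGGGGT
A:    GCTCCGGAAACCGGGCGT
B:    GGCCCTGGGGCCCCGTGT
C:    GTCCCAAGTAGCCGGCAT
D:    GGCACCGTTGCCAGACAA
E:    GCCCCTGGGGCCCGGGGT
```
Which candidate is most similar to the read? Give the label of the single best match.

E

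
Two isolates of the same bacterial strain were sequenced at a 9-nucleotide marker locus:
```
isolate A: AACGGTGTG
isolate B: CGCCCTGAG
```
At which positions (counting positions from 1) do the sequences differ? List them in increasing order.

1, 2, 4, 5, 8

Differences at position 1 (A→C), position 2 (A→G), position 4 (G→C), position 5 (G→C), position 8 (T→A).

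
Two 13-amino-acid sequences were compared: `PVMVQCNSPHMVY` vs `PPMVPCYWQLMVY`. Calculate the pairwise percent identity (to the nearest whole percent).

54%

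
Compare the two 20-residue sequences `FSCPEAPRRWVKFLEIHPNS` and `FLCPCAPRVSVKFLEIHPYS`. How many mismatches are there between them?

5

Mismatches (1-based): residue 2: S→L; residue 5: E→C; residue 9: R→V; residue 10: W→S; residue 19: N→Y.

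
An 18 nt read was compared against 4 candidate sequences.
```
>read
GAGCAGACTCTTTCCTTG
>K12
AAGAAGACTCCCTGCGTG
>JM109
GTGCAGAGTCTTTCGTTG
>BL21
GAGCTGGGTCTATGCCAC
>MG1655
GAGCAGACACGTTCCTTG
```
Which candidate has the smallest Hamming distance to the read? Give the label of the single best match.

Hamming distances to read — K12: 6; JM109: 3; BL21: 8; MG1655: 2.
Smallest is MG1655 with 2 mismatches.

MG1655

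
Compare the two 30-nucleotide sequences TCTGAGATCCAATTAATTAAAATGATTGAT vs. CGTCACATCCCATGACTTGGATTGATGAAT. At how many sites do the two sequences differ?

Comparing position by position, 12 sites differ: 1 (T/C), 2 (C/G), 4 (G/C), 6 (G/C), 11 (A/C), 14 (T/G), 16 (A/C), 19 (A/G), 20 (A/G), 22 (A/T), 27 (T/G), 28 (G/A).

12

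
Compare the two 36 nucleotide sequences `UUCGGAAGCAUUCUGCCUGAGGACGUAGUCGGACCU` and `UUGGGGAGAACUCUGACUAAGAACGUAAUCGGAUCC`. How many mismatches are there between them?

10

Comparing position by position, 10 sites differ: 3 (C/G), 6 (A/G), 9 (C/A), 11 (U/C), 16 (C/A), 19 (G/A), 22 (G/A), 28 (G/A), 34 (C/U), 36 (U/C).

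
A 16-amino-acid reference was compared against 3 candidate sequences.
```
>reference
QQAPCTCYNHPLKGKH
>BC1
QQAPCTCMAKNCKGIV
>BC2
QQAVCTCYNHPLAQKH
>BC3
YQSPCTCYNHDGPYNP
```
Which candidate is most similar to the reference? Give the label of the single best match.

Hamming distances to reference — BC1: 7; BC2: 3; BC3: 8.
Smallest is BC2 with 3 mismatches.

BC2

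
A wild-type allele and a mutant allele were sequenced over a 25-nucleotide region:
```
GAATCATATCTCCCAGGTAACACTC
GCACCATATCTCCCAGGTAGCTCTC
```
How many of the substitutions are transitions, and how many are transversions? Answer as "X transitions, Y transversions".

2 transitions, 2 transversions

Transitions (purine↔purine or pyrimidine↔pyrimidine): 4 T→C, 20 A→G.
Transversions (purine↔pyrimidine): 2 A→C, 22 A→T.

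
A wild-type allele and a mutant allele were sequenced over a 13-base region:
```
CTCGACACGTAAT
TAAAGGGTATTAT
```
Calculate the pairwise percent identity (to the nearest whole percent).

23%

10 positions differ (1, 2, 3, 4, 5, 6, 7, 8, 9, 11), so 3 of 13 match: 3/13 = 23.08%.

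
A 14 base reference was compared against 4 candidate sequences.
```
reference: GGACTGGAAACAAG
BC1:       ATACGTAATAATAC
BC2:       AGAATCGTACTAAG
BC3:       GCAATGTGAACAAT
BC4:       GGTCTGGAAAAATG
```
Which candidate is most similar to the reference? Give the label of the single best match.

BC1 differs at 9 positions; BC2 differs at 6 positions; BC3 differs at 5 positions; BC4 differs at 3 positions. The closest is BC4.

BC4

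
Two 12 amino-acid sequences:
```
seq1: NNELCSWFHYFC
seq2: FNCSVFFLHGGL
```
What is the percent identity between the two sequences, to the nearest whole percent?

Mismatches at positions 1, 3, 4, 5, 6, 7, 8, 10, 11, 12 (1-based): 10 of 12.
Identical positions: 2/12 = 16.67% → 17%.

17%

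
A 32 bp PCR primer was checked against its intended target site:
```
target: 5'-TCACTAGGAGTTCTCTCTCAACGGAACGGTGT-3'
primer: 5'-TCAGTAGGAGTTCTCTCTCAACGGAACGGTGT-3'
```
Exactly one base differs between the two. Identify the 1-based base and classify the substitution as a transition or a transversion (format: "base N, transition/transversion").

base 4, transversion

The sequences differ only at base 4: C→G (pyrimidine→purine), a transversion.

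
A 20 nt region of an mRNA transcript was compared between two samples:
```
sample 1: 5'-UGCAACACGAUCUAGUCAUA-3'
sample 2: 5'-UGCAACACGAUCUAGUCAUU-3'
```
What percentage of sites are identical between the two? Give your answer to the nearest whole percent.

95%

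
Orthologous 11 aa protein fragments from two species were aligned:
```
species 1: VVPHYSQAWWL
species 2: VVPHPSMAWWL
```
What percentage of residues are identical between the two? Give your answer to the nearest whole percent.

82%

2 positions differ (5, 7), so 9 of 11 match: 9/11 = 81.82%.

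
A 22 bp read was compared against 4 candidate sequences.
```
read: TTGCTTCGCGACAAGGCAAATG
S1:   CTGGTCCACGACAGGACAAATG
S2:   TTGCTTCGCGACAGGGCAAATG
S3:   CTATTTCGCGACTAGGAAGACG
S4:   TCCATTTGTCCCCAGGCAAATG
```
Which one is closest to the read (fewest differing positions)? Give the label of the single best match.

S2

Hamming distances to read — S1: 6; S2: 1; S3: 7; S4: 8.
Smallest is S2 with 1 mismatch.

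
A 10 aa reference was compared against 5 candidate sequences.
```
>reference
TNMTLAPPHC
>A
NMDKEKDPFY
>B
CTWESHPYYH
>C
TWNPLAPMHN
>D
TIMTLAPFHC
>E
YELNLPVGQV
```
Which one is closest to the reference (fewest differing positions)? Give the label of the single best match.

D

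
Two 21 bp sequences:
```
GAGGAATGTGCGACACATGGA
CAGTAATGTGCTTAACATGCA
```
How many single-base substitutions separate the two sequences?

The sequences differ at bases 1, 4, 12, 13, 14, 20 (1-based) — 6 in total.

6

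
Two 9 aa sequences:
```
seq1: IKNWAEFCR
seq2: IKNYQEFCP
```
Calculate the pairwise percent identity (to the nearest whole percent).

3 positions differ (4, 5, 9), so 6 of 9 match: 6/9 = 66.67%.

67%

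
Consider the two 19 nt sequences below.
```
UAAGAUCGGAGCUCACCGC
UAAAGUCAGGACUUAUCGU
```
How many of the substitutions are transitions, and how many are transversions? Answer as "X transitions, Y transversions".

Transitions (purine↔purine or pyrimidine↔pyrimidine): 4 G→A, 5 A→G, 8 G→A, 10 A→G, 11 G→A, 14 C→U, 16 C→U, 19 C→U.
Transversions (purine↔pyrimidine): none.

8 transitions, 0 transversions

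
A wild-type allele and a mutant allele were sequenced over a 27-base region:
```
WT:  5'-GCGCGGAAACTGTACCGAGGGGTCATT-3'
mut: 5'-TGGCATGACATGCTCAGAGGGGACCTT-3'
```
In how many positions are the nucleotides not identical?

12

Comparing position by position, 12 positions differ: 1 (G/T), 2 (C/G), 5 (G/A), 6 (G/T), 7 (A/G), 9 (A/C), 10 (C/A), 13 (T/C), 14 (A/T), 16 (C/A), 23 (T/A), 25 (A/C).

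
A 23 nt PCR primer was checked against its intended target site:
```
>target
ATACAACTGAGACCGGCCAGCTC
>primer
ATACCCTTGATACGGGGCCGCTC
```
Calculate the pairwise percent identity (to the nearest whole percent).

7 positions differ (5, 6, 7, 11, 14, 17, 19), so 16 of 23 match: 16/23 = 69.57%.

70%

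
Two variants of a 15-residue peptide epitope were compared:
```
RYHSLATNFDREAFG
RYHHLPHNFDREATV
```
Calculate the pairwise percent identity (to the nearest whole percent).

67%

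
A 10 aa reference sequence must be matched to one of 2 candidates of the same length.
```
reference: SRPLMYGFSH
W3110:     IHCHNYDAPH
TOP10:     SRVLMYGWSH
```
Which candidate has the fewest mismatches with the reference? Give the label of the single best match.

TOP10

W3110 differs at 8 residues; TOP10 differs at 2 residues. The closest is TOP10.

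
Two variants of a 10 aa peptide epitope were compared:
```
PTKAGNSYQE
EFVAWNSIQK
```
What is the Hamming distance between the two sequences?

6

Comparing position by position, 6 positions differ: 1 (P/E), 2 (T/F), 3 (K/V), 5 (G/W), 8 (Y/I), 10 (E/K).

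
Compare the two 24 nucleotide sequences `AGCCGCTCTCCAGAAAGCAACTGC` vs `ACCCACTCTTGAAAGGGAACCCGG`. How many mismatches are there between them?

Comparing position by position, 11 bases differ: 2 (G/C), 5 (G/A), 10 (C/T), 11 (C/G), 13 (G/A), 15 (A/G), 16 (A/G), 18 (C/A), 20 (A/C), 22 (T/C), 24 (C/G).

11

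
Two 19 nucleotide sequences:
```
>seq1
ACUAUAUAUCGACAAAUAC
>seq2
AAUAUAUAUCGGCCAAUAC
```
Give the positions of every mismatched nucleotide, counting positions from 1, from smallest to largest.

Differences at position 2 (C→A), position 12 (A→G), position 14 (A→C).

2, 12, 14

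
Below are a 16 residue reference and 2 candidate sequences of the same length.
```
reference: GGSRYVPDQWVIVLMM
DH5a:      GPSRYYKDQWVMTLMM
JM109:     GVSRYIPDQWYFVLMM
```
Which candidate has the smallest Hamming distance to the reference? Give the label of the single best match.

JM109

DH5a differs at 5 positions; JM109 differs at 4 positions. The closest is JM109.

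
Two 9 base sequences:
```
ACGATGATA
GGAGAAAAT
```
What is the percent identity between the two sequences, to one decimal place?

8 positions differ (1, 2, 3, 4, 5, 6, 8, 9), so 1 of 9 match: 1/9 = 11.11%.

11.1%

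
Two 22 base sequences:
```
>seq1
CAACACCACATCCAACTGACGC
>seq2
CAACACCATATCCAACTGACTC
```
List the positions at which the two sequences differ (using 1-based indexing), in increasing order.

Scanning 1-based: 9: C/T; 21: G/T.

9, 21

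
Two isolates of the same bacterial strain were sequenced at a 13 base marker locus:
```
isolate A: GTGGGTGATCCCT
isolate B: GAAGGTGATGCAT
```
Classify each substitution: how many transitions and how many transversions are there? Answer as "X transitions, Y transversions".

Transitions (purine↔purine or pyrimidine↔pyrimidine): 3 G→A.
Transversions (purine↔pyrimidine): 2 T→A, 10 C→G, 12 C→A.

1 transition, 3 transversions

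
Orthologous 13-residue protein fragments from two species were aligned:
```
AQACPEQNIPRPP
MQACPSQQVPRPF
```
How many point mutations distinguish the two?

5

The sequences differ at residues 1, 6, 8, 9, 13 (1-based) — 5 in total.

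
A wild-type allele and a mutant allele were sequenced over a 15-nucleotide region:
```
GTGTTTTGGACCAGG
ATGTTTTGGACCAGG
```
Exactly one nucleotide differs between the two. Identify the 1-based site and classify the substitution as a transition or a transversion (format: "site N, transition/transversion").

site 1, transition

The sequences differ only at site 1: G→A (purine→purine), a transition.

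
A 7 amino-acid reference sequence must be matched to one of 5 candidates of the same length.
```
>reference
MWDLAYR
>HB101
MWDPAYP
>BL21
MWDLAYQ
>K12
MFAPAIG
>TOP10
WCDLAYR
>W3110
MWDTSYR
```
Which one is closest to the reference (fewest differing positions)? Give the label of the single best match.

BL21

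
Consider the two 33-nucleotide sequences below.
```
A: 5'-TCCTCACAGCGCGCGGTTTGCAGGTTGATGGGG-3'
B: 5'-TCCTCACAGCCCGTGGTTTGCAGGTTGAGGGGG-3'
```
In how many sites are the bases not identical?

Comparing position by position, 3 sites differ: 11 (G/C), 14 (C/T), 29 (T/G).

3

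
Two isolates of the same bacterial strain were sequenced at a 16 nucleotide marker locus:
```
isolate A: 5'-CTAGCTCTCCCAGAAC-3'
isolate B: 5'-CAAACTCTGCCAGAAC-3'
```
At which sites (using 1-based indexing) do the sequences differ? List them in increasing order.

Differences at site 2 (T→A), site 4 (G→A), site 9 (C→G).

2, 4, 9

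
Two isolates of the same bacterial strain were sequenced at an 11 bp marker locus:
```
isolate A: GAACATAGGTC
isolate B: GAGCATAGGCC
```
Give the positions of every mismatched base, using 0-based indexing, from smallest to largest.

2, 9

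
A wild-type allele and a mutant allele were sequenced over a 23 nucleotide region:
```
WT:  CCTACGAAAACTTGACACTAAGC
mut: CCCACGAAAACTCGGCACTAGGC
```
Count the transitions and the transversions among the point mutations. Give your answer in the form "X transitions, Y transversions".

4 transitions, 0 transversions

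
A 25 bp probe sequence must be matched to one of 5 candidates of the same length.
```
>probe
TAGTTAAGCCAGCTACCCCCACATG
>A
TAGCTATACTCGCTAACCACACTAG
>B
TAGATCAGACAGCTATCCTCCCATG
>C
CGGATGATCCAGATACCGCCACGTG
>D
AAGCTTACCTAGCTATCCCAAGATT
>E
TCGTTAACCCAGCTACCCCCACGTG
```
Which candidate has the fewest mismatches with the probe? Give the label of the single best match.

E

A differs at 9 positions; B differs at 6 positions; C differs at 8 positions; D differs at 9 positions; E differs at 3 positions. The closest is E.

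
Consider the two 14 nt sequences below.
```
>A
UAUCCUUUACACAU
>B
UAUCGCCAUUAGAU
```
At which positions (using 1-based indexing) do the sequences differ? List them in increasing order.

5, 6, 7, 8, 9, 10, 12

Differences at position 5 (C→G), position 6 (U→C), position 7 (U→C), position 8 (U→A), position 9 (A→U), position 10 (C→U), position 12 (C→G).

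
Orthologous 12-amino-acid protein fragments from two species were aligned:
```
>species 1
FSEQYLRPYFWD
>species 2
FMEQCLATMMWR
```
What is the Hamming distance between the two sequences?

Comparing position by position, 7 positions differ: 2 (S/M), 5 (Y/C), 7 (R/A), 8 (P/T), 9 (Y/M), 10 (F/M), 12 (D/R).

7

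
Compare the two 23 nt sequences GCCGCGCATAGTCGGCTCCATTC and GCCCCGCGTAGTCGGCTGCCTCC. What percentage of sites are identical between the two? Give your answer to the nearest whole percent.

5 positions differ (4, 8, 18, 20, 22), so 18 of 23 match: 18/23 = 78.26%.

78%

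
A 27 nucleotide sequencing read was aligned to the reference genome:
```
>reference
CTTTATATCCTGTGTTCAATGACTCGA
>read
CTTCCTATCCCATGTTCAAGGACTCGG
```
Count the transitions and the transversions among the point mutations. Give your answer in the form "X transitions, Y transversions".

4 transitions, 2 transversions

Mismatches (1-based):
site 4: T→C (pyrimidine→pyrimidine, transition)
site 5: A→C (purine→pyrimidine, transversion)
site 11: T→C (pyrimidine→pyrimidine, transition)
site 12: G→A (purine→purine, transition)
site 20: T→G (pyrimidine→purine, transversion)
site 27: A→G (purine→purine, transition)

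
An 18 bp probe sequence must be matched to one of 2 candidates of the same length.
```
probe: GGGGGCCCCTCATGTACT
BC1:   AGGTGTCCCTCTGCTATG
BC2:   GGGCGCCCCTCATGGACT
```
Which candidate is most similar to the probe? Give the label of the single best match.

BC1 differs at 8 bases; BC2 differs at 2 bases. The closest is BC2.

BC2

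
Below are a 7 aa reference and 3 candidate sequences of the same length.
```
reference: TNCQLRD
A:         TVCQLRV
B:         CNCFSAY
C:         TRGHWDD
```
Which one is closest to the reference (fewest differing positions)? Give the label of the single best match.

A

A differs at 2 positions; B differs at 5 positions; C differs at 5 positions. The closest is A.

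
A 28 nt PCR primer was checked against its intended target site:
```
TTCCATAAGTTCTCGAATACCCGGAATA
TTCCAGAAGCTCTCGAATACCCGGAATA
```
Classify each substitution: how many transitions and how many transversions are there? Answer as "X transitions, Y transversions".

Mismatches (1-based):
base 6: T→G (pyrimidine→purine, transversion)
base 10: T→C (pyrimidine→pyrimidine, transition)

1 transition, 1 transversion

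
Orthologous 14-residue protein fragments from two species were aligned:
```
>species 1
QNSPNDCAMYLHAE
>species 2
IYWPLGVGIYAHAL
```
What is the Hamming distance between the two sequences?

10

Comparing position by position, 10 residues differ: 1 (Q/I), 2 (N/Y), 3 (S/W), 5 (N/L), 6 (D/G), 7 (C/V), 8 (A/G), 9 (M/I), 11 (L/A), 14 (E/L).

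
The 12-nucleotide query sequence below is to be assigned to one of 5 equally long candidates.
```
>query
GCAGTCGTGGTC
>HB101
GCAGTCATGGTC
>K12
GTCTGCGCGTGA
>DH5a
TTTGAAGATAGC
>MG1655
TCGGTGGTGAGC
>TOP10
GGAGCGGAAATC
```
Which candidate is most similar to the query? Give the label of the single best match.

HB101

Hamming distances to query — HB101: 1; K12: 8; DH5a: 9; MG1655: 5; TOP10: 6.
Smallest is HB101 with 1 mismatch.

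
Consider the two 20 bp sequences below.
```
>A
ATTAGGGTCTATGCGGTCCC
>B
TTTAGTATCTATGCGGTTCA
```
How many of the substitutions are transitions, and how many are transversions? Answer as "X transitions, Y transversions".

2 transitions, 3 transversions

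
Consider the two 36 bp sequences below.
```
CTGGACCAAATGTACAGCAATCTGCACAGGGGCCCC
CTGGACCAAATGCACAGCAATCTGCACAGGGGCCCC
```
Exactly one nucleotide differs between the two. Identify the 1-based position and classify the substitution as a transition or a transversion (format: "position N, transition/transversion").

position 13, transition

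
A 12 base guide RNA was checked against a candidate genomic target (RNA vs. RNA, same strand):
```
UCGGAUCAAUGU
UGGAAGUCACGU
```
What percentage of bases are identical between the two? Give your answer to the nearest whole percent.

50%

6 positions differ (2, 4, 6, 7, 8, 10), so 6 of 12 match: 6/12 = 50%.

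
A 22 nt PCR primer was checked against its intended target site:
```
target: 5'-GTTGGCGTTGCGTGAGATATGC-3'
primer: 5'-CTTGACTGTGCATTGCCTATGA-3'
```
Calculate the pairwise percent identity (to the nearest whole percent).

55%

Mismatches at positions 1, 5, 7, 8, 12, 14, 15, 16, 17, 22 (1-based): 10 of 22.
Identical positions: 12/22 = 54.55% → 55%.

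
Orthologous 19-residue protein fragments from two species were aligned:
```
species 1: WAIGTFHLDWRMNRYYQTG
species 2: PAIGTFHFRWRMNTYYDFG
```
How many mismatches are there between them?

Mismatches (1-based): residue 1: W→P; residue 8: L→F; residue 9: D→R; residue 14: R→T; residue 17: Q→D; residue 18: T→F.

6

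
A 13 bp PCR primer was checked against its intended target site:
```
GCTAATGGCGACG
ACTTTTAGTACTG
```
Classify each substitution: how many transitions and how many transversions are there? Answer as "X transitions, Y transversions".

5 transitions, 3 transversions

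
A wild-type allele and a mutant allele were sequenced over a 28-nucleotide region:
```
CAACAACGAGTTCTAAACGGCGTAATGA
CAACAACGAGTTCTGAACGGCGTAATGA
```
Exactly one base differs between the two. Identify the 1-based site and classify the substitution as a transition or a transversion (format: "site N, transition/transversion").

Site 15 changes A→G. A is a purine and G is a purine, so this is a transition.

site 15, transition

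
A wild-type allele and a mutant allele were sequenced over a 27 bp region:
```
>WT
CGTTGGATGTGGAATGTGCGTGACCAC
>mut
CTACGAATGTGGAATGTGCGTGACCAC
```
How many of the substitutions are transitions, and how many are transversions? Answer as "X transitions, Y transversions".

2 transitions, 2 transversions

Mismatches (1-based):
position 2: G→T (purine→pyrimidine, transversion)
position 3: T→A (pyrimidine→purine, transversion)
position 4: T→C (pyrimidine→pyrimidine, transition)
position 6: G→A (purine→purine, transition)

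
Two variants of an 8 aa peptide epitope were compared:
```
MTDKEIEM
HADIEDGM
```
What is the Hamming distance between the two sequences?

The sequences differ at residues 1, 2, 4, 6, 7 (1-based) — 5 in total.

5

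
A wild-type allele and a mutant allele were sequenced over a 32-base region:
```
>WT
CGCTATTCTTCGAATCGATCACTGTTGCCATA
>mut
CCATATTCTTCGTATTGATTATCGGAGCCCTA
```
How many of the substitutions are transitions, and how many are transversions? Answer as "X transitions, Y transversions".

4 transitions, 6 transversions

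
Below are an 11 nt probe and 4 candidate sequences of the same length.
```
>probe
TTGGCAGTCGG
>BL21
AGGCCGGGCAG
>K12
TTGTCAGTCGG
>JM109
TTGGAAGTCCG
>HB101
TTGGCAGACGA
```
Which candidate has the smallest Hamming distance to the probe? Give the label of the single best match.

Hamming distances to probe — BL21: 6; K12: 1; JM109: 2; HB101: 2.
Smallest is K12 with 1 mismatch.

K12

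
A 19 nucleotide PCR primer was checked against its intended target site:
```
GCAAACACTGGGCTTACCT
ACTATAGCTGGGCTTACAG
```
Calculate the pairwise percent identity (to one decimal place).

63.2%

7 positions differ (1, 3, 5, 6, 7, 18, 19), so 12 of 19 match: 12/19 = 63.16%.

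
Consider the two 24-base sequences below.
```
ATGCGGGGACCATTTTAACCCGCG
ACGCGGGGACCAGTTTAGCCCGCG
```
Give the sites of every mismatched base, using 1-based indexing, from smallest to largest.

Differences at site 2 (T→C), site 13 (T→G), site 18 (A→G).

2, 13, 18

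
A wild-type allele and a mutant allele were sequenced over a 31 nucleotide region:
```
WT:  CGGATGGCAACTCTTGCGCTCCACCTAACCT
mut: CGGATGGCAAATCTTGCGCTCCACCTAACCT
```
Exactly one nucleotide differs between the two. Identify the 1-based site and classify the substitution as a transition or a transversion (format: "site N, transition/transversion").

site 11, transversion

Site 11 changes C→A. C is a pyrimidine and A is a purine, so this is a transversion.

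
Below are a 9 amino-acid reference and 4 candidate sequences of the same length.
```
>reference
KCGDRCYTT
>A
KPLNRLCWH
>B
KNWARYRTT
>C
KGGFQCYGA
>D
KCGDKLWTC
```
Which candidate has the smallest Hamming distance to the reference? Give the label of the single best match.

D

A differs at 7 positions; B differs at 5 positions; C differs at 5 positions; D differs at 4 positions. The closest is D.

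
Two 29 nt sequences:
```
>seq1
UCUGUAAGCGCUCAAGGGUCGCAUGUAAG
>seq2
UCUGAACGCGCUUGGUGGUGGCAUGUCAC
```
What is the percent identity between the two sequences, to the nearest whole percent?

9 positions differ (5, 7, 13, 14, 15, 16, 20, 27, 29), so 20 of 29 match: 20/29 = 68.97%.

69%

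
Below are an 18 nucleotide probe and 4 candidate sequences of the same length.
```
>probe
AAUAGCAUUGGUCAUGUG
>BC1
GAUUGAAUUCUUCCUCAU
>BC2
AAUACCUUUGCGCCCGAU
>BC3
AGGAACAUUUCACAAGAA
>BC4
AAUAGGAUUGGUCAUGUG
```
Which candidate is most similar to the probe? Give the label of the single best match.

BC1 differs at 9 bases; BC2 differs at 8 bases; BC3 differs at 9 bases; BC4 differs at 1 base. The closest is BC4.

BC4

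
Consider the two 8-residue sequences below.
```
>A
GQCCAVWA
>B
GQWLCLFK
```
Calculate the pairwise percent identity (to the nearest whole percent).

25%

Mismatches at positions 3, 4, 5, 6, 7, 8 (1-based): 6 of 8.
Identical positions: 2/8 = 25% → 25%.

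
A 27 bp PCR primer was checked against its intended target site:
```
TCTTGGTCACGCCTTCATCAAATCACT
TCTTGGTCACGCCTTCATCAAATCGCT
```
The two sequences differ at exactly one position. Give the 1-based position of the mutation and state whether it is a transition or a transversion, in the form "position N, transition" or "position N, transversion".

The sequences differ only at position 25: A→G (purine→purine), a transition.

position 25, transition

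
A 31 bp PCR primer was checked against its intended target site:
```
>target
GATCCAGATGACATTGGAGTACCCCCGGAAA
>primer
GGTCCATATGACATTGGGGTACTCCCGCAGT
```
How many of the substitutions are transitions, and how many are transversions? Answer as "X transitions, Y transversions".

Mismatches (1-based):
site 2: A→G (purine→purine, transition)
site 7: G→T (purine→pyrimidine, transversion)
site 18: A→G (purine→purine, transition)
site 23: C→T (pyrimidine→pyrimidine, transition)
site 28: G→C (purine→pyrimidine, transversion)
site 30: A→G (purine→purine, transition)
site 31: A→T (purine→pyrimidine, transversion)

4 transitions, 3 transversions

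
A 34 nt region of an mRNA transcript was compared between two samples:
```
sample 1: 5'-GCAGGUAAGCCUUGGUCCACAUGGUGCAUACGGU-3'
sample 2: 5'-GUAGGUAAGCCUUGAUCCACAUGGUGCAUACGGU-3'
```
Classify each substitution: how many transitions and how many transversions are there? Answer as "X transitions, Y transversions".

2 transitions, 0 transversions

Mismatches (1-based):
site 2: C→U (pyrimidine→pyrimidine, transition)
site 15: G→A (purine→purine, transition)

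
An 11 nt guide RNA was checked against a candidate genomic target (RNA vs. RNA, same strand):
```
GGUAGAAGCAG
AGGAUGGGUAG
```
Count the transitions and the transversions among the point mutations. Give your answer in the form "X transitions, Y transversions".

4 transitions, 2 transversions

Mismatches (1-based):
site 1: G→A (purine→purine, transition)
site 3: U→G (pyrimidine→purine, transversion)
site 5: G→U (purine→pyrimidine, transversion)
site 6: A→G (purine→purine, transition)
site 7: A→G (purine→purine, transition)
site 9: C→U (pyrimidine→pyrimidine, transition)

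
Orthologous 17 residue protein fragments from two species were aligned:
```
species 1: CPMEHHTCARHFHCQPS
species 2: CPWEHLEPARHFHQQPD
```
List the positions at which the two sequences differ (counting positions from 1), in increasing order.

3, 6, 7, 8, 14, 17

Scanning 1-based: 3: M/W; 6: H/L; 7: T/E; 8: C/P; 14: C/Q; 17: S/D.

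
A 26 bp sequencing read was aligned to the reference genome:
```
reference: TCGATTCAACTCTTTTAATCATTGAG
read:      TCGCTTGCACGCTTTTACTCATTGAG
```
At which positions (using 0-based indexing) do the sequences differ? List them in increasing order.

Scanning 0-based: 3: A/C; 6: C/G; 7: A/C; 10: T/G; 17: A/C.

3, 6, 7, 10, 17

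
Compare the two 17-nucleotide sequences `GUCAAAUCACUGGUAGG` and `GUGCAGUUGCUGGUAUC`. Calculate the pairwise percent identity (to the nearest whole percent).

59%

Mismatches at positions 3, 4, 6, 8, 9, 16, 17 (1-based): 7 of 17.
Identical positions: 10/17 = 58.82% → 59%.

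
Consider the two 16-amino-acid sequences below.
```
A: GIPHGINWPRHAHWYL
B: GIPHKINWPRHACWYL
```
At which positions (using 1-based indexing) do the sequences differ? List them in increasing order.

Scanning 1-based: 5: G/K; 13: H/C.

5, 13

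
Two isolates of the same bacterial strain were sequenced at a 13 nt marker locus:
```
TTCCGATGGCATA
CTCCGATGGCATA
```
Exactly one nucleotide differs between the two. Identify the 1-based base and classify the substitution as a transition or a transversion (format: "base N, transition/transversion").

The sequences differ only at base 1: T→C (pyrimidine→pyrimidine), a transition.

base 1, transition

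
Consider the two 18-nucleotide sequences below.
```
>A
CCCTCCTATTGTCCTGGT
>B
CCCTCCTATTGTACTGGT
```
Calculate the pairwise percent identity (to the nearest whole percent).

94%

1 position differs (13), so 17 of 18 match: 17/18 = 94.44%.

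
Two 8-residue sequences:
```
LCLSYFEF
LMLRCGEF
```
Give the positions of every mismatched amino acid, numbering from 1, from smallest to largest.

Differences at position 2 (C→M), position 4 (S→R), position 5 (Y→C), position 6 (F→G).

2, 4, 5, 6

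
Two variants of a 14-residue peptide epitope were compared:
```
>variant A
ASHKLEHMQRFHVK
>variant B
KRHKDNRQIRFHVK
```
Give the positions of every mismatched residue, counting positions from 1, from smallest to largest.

Scanning 1-based: 1: A/K; 2: S/R; 5: L/D; 6: E/N; 7: H/R; 8: M/Q; 9: Q/I.

1, 2, 5, 6, 7, 8, 9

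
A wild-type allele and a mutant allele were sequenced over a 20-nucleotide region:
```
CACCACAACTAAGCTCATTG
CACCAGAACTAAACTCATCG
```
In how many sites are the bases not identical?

Comparing position by position, 3 sites differ: 6 (C/G), 13 (G/A), 19 (T/C).

3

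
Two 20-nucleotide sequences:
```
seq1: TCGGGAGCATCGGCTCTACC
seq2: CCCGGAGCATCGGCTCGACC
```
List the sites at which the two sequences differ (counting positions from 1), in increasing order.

1, 3, 17

Differences at site 1 (T→C), site 3 (G→C), site 17 (T→G).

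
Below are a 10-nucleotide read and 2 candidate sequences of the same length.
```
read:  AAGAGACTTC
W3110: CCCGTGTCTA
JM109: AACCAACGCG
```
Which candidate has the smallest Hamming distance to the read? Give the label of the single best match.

JM109

Hamming distances to read — W3110: 9; JM109: 6.
Smallest is JM109 with 6 mismatches.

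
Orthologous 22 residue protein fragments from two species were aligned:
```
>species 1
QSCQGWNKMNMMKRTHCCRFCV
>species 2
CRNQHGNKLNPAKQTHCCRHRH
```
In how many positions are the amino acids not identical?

12

The sequences differ at positions 1, 2, 3, 5, 6, 9, 11, 12, 14, 20, 21, 22 (1-based) — 12 in total.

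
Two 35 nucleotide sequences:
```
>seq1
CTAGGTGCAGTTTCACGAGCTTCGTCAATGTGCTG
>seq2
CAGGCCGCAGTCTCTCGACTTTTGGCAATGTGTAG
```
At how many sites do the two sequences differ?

12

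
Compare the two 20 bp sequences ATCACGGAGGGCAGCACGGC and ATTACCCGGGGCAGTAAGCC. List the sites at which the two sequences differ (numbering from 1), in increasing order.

Scanning 1-based: 3: C/T; 6: G/C; 7: G/C; 8: A/G; 15: C/T; 17: C/A; 19: G/C.

3, 6, 7, 8, 15, 17, 19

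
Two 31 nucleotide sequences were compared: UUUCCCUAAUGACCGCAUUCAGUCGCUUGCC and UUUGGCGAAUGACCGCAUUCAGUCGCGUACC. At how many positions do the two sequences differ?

5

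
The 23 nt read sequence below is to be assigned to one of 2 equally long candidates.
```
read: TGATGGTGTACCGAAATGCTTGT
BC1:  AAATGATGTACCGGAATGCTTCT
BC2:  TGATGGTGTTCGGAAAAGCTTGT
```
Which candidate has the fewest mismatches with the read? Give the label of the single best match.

Hamming distances to read — BC1: 5; BC2: 3.
Smallest is BC2 with 3 mismatches.

BC2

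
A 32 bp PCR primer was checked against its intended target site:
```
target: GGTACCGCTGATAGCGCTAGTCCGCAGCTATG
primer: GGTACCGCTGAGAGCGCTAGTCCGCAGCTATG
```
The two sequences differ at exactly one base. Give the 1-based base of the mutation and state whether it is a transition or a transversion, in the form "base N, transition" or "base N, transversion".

base 12, transversion

Base 12 changes T→G. T is a pyrimidine and G is a purine, so this is a transversion.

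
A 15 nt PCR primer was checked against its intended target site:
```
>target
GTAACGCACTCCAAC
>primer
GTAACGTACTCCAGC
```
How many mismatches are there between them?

Comparing position by position, 2 positions differ: 7 (C/T), 14 (A/G).

2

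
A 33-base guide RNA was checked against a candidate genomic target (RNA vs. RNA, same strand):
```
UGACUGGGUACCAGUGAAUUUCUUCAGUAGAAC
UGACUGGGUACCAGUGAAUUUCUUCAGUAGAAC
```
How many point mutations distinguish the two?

The two sequences are identical at every position.

0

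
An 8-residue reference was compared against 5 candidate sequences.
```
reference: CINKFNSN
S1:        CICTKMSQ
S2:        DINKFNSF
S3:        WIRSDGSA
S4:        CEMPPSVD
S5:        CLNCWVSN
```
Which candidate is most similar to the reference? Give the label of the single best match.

Hamming distances to reference — S1: 5; S2: 2; S3: 6; S4: 7; S5: 4.
Smallest is S2 with 2 mismatches.

S2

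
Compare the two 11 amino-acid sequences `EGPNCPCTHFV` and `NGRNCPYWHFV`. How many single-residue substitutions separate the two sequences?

4

Mismatches (1-based): position 1: E→N; position 3: P→R; position 7: C→Y; position 8: T→W.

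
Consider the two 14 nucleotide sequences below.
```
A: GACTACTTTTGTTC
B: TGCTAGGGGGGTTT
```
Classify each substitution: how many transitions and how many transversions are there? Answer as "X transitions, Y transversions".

2 transitions, 6 transversions

Mismatches (1-based):
base 1: G→T (purine→pyrimidine, transversion)
base 2: A→G (purine→purine, transition)
base 6: C→G (pyrimidine→purine, transversion)
base 7: T→G (pyrimidine→purine, transversion)
base 8: T→G (pyrimidine→purine, transversion)
base 9: T→G (pyrimidine→purine, transversion)
base 10: T→G (pyrimidine→purine, transversion)
base 14: C→T (pyrimidine→pyrimidine, transition)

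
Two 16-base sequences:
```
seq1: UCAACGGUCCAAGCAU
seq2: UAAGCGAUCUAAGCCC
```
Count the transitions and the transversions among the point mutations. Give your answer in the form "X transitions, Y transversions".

4 transitions, 2 transversions

Mismatches (1-based):
position 2: C→A (pyrimidine→purine, transversion)
position 4: A→G (purine→purine, transition)
position 7: G→A (purine→purine, transition)
position 10: C→U (pyrimidine→pyrimidine, transition)
position 15: A→C (purine→pyrimidine, transversion)
position 16: U→C (pyrimidine→pyrimidine, transition)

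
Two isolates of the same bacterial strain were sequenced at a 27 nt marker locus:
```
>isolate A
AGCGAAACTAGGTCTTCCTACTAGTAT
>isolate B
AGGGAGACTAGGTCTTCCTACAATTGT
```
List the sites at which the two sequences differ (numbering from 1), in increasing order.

3, 6, 22, 24, 26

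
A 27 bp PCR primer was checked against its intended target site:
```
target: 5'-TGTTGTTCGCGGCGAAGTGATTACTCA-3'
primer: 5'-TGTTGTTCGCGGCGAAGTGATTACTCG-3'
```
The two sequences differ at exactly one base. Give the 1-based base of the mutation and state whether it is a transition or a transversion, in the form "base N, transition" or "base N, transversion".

The sequences differ only at base 27: A→G (purine→purine), a transition.

base 27, transition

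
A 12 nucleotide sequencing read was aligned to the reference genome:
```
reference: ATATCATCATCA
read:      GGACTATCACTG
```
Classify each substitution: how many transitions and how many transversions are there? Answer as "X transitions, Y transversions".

Mismatches (1-based):
position 1: A→G (purine→purine, transition)
position 2: T→G (pyrimidine→purine, transversion)
position 4: T→C (pyrimidine→pyrimidine, transition)
position 5: C→T (pyrimidine→pyrimidine, transition)
position 10: T→C (pyrimidine→pyrimidine, transition)
position 11: C→T (pyrimidine→pyrimidine, transition)
position 12: A→G (purine→purine, transition)

6 transitions, 1 transversion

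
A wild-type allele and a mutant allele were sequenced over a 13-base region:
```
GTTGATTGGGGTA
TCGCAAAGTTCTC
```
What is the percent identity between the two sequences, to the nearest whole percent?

Mismatches at positions 1, 2, 3, 4, 6, 7, 9, 10, 11, 13 (1-based): 10 of 13.
Identical positions: 3/13 = 23.08% → 23%.

23%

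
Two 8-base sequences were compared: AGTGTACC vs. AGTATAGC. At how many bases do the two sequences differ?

2

Mismatches (1-based): base 4: G→A; base 7: C→G.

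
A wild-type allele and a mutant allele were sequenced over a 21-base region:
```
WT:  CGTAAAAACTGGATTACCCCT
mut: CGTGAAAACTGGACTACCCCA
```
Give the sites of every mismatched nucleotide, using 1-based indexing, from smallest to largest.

Differences at site 4 (A→G), site 14 (T→C), site 21 (T→A).

4, 14, 21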